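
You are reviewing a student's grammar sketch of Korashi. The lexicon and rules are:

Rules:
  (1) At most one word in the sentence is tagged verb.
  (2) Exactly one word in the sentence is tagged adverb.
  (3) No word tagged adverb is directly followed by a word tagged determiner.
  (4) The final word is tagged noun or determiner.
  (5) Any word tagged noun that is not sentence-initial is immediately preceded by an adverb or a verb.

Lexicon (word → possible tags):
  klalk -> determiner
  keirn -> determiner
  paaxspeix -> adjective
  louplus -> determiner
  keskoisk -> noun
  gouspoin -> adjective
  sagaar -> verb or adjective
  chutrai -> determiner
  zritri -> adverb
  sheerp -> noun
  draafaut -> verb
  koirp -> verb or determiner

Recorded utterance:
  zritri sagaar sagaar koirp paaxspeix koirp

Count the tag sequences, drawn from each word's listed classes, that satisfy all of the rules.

Candidates per position — 1:zritri {adverb}; 2:sagaar {verb,adjective}; 3:sagaar {verb,adjective}; 4:koirp {verb,determiner}; 5:paaxspeix {adjective}; 6:koirp {verb,determiner}.
There are 16 candidate sequences in total.
The sequences that satisfy every rule: adverb verb adjective determiner adjective determiner; adverb adjective verb determiner adjective determiner; adverb adjective adjective verb adjective determiner; adverb adjective adjective determiner adjective determiner.
Count = 4.

4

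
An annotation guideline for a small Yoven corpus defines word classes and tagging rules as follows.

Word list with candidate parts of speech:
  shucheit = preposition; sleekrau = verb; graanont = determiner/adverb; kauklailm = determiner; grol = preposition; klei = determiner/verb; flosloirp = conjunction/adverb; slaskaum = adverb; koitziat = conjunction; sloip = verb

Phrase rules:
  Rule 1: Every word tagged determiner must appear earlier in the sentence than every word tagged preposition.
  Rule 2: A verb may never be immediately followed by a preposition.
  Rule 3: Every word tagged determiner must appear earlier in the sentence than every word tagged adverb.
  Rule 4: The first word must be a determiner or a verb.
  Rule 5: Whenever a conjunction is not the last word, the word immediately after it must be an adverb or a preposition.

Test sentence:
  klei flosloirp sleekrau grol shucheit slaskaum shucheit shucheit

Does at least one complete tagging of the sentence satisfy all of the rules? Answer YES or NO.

NO

Candidates per position — 1:klei {determiner,verb}; 2:flosloirp {conjunction,adverb}; 3:sleekrau {verb}; 4:grol {preposition}; 5:shucheit {preposition}; 6:slaskaum {adverb}; 7:shucheit {preposition}; 8:shucheit {preposition}.
Rule 2 cannot be satisfied by any choice of tags from the lexicon.
So there is no consistent tagging.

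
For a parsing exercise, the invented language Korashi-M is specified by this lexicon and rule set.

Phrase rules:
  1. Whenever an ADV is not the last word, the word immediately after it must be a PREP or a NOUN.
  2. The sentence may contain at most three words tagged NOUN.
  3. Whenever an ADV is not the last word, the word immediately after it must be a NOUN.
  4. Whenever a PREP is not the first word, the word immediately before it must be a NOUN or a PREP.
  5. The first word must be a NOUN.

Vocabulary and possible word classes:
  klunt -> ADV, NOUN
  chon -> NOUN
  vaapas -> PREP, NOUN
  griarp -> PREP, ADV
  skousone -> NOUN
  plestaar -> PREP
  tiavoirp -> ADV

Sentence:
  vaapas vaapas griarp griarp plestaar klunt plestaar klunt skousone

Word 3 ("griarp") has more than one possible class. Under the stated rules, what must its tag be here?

PREP

Candidates per position — 1:vaapas {PREP,NOUN}; 2:vaapas {PREP,NOUN}; 3:griarp {PREP,ADV}; 4:griarp {PREP,ADV}; 5:plestaar {PREP}; 6:klunt {ADV,NOUN}; 7:plestaar {PREP}; 8:klunt {ADV,NOUN}; 9:skousone {NOUN}.
At position 1, choosing PREP makes rule 5 impossible to satisfy; hence NOUN.
At position 3, choosing ADV makes rule 3 impossible to satisfy; hence PREP.
At position 4, choosing ADV makes rule 3 impossible to satisfy; hence PREP.
At position 6, choosing ADV makes rule 3 impossible to satisfy; hence NOUN.
At position 8, choosing NOUN makes rule 2 impossible to satisfy; hence ADV.
At position 2, choosing NOUN makes rule 2 impossible to satisfy; hence PREP.
So the tagging must be: NOUN PREP PREP PREP PREP NOUN PREP ADV NOUN.
Verifying each rule — rule 1 holds; rule 2 holds; rule 3 holds; rule 4 holds; rule 5 holds.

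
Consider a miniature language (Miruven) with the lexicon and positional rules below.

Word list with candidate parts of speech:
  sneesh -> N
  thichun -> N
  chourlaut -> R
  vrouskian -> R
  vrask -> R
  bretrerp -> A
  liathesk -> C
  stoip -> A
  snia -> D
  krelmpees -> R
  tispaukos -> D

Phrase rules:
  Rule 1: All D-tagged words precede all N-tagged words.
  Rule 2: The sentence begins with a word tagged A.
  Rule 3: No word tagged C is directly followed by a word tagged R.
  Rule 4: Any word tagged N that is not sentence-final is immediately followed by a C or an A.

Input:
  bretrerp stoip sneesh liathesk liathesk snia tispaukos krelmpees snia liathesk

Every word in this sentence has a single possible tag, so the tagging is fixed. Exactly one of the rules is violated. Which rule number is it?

1

Fixed tagging: A A N C C D D R D C.
Checking each rule: R1 ✗, R2 ✓, R3 ✓, R4 ✓.
Only rule 1 fails.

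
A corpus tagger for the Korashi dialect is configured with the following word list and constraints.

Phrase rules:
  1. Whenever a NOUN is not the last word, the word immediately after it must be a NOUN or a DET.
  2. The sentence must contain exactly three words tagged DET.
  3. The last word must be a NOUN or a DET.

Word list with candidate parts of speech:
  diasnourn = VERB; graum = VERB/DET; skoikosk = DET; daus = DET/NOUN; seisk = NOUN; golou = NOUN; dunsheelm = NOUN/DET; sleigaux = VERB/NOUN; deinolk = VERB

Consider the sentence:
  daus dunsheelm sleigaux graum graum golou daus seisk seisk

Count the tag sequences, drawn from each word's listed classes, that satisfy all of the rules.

12

Candidates per position — 1:daus {DET,NOUN}; 2:dunsheelm {NOUN,DET}; 3:sleigaux {VERB,NOUN}; 4:graum {VERB,DET}; 5:graum {VERB,DET}; 6:golou {NOUN}; 7:daus {DET,NOUN}; 8:seisk {NOUN}; 9:seisk {NOUN}.
There are 64 candidate sequences in total.
Checking each against the rules leaves 12 sequences.
Count = 12.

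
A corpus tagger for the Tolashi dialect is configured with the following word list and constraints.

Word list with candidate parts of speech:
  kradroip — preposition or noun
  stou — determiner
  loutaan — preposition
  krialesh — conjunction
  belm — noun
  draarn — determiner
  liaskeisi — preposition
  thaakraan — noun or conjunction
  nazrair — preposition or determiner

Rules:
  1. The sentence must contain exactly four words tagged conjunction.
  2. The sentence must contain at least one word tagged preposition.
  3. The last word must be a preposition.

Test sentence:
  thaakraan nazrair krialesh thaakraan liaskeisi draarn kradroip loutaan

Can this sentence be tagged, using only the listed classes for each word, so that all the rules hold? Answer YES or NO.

Candidates per position — 1:thaakraan {noun,conjunction}; 2:nazrair {preposition,determiner}; 3:krialesh {conjunction}; 4:thaakraan {noun,conjunction}; 5:liaskeisi {preposition}; 6:draarn {determiner}; 7:kradroip {preposition,noun}; 8:loutaan {preposition}.
Rule 1 cannot be satisfied by any choice of tags from the lexicon.
So there is no consistent tagging.

NO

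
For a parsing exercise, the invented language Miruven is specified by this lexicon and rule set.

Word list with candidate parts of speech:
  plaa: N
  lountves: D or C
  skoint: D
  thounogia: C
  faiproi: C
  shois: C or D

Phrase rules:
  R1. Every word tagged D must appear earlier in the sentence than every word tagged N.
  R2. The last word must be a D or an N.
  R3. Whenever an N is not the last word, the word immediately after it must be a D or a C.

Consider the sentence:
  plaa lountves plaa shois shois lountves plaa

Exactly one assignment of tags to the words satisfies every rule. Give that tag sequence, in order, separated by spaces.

Candidates per position — 1:plaa {N}; 2:lountves {D,C}; 3:plaa {N}; 4:shois {C,D}; 5:shois {C,D}; 6:lountves {D,C}; 7:plaa {N}.
Position 2: tagging it D would leave rule 1 unsatisfiable, so it must be C.
Position 4: tagging it D would leave rule 1 unsatisfiable, so it must be C.
Position 5: tagging it D would leave rule 1 unsatisfiable, so it must be C.
Position 6: tagging it D would leave rule 1 unsatisfiable, so it must be C.
The unique satisfying tagging is: N C N C C C N.
Verifying each rule — rule 1 satisfied; rule 2 satisfied; rule 3 satisfied.

N C N C C C N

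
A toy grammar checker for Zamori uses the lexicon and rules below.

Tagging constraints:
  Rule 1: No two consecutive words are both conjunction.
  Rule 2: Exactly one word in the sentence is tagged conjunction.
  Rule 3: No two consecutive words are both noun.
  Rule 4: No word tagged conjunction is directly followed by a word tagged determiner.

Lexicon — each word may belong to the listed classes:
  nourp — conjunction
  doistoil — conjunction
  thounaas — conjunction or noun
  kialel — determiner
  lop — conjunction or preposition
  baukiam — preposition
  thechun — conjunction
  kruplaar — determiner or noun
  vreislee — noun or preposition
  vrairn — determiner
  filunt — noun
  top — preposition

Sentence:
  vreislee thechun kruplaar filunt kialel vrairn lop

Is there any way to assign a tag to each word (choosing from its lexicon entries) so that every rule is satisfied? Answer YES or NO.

NO

Candidates per position — 1:vreislee {noun,preposition}; 2:thechun {conjunction}; 3:kruplaar {determiner,noun}; 4:filunt {noun}; 5:kialel {determiner}; 6:vrairn {determiner}; 7:lop {conjunction,preposition}.
Every candidate sequence violates at least one rule; no consistent tagging exists.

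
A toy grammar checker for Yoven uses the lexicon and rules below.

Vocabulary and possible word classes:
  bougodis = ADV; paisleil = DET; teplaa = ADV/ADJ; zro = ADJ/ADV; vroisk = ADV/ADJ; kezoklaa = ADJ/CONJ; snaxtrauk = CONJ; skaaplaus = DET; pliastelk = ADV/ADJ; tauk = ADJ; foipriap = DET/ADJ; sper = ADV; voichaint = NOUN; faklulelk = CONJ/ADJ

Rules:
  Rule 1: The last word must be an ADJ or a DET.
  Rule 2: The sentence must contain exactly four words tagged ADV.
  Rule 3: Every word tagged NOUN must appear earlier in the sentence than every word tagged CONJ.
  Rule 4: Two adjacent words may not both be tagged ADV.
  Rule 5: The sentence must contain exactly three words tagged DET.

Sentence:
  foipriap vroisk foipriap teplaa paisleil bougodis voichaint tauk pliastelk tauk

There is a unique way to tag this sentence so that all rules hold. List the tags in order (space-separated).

DET ADV DET ADV DET ADV NOUN ADJ ADV ADJ

Candidates per position — 1:foipriap {DET,ADJ}; 2:vroisk {ADV,ADJ}; 3:foipriap {DET,ADJ}; 4:teplaa {ADV,ADJ}; 5:paisleil {DET}; 6:bougodis {ADV}; 7:voichaint {NOUN}; 8:tauk {ADJ}; 9:pliastelk {ADV,ADJ}; 10:tauk {ADJ}.
Position 1: tagging it ADJ would leave rule 5 unsatisfiable, so it must be DET.
Position 2: tagging it ADJ would leave rule 2 unsatisfiable, so it must be ADV.
Position 3: tagging it ADJ would leave rule 5 unsatisfiable, so it must be DET.
Position 4: tagging it ADJ would leave rule 2 unsatisfiable, so it must be ADV.
Position 9: tagging it ADJ would leave rule 2 unsatisfiable, so it must be ADV.
The only consistent sequence is: DET ADV DET ADV DET ADV NOUN ADJ ADV ADJ.
Check: rule 1 ✓; rule 2 ✓; rule 3 ✓; rule 4 ✓; rule 5 ✓.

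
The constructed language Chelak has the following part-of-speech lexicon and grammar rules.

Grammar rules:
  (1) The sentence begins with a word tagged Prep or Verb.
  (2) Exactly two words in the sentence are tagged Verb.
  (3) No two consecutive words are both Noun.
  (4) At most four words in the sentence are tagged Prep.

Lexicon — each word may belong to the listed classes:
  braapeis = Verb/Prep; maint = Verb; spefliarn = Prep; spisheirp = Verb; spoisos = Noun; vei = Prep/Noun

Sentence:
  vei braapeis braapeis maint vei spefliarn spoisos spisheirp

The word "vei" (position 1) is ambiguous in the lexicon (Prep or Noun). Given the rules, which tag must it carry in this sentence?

Prep

Candidates per position — 1:vei {Prep,Noun}; 2:braapeis {Verb,Prep}; 3:braapeis {Verb,Prep}; 4:maint {Verb}; 5:vei {Prep,Noun}; 6:spefliarn {Prep}; 7:spoisos {Noun}; 8:spisheirp {Verb}.
Position 1: Noun is ruled out by rule 1; that leaves Prep.
Position 2: Verb is ruled out by rule 2; that leaves Prep.
Position 3: Verb is ruled out by rule 2; that leaves Prep.
Position 5: Prep is ruled out by rule 4; that leaves Noun.
That leaves exactly one tagging: Prep Prep Prep Verb Noun Prep Noun Verb.
Checking: rule 1 ✓; rule 2 ✓; rule 3 ✓; rule 4 ✓.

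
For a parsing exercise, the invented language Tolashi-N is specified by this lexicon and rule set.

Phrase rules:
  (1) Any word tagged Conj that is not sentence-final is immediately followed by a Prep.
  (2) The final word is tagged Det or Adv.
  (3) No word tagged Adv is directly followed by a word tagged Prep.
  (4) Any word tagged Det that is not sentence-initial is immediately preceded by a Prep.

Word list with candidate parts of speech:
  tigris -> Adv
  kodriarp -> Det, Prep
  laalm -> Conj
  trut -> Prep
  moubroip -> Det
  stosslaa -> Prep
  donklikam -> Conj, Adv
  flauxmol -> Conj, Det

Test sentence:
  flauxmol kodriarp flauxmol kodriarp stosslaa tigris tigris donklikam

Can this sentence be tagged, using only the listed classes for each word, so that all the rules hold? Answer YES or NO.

YES

Candidates per position — 1:flauxmol {Conj,Det}; 2:kodriarp {Det,Prep}; 3:flauxmol {Conj,Det}; 4:kodriarp {Det,Prep}; 5:stosslaa {Prep}; 6:tigris {Adv}; 7:tigris {Adv}; 8:donklikam {Conj,Adv}.
One satisfying assignment: Conj Prep Conj Prep Prep Adv Adv Adv.
Check: rule 1 ✓; rule 2 ✓; rule 3 ✓; rule 4 ✓.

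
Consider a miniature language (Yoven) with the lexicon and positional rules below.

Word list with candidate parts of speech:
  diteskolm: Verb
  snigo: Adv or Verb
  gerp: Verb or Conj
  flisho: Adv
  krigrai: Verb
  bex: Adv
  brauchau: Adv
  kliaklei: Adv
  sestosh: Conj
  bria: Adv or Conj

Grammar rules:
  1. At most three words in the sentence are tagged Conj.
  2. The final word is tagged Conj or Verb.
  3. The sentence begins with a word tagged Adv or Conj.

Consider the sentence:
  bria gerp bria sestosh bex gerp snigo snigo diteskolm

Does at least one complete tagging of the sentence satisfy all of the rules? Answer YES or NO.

YES

Candidates per position — 1:bria {Adv,Conj}; 2:gerp {Verb,Conj}; 3:bria {Adv,Conj}; 4:sestosh {Conj}; 5:bex {Adv}; 6:gerp {Verb,Conj}; 7:snigo {Adv,Verb}; 8:snigo {Adv,Verb}; 9:diteskolm {Verb}.
One satisfying assignment: Conj Conj Adv Conj Adv Verb Verb Verb Verb.
Checking: rule 1 satisfied; rule 2 satisfied; rule 3 satisfied.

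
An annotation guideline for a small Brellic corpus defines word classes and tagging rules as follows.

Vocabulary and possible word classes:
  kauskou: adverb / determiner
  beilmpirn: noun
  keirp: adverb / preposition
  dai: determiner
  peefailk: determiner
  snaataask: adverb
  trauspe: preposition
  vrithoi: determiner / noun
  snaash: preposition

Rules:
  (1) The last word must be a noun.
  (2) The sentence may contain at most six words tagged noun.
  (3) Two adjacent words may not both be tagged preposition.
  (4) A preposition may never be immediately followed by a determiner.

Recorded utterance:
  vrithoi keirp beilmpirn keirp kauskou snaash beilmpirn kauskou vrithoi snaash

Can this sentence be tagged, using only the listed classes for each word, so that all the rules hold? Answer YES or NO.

NO

Candidates per position — 1:vrithoi {determiner,noun}; 2:keirp {adverb,preposition}; 3:beilmpirn {noun}; 4:keirp {adverb,preposition}; 5:kauskou {adverb,determiner}; 6:snaash {preposition}; 7:beilmpirn {noun}; 8:kauskou {adverb,determiner}; 9:vrithoi {determiner,noun}; 10:snaash {preposition}.
Rule 1 cannot be satisfied by any choice of tags from the lexicon.
So there is no consistent tagging.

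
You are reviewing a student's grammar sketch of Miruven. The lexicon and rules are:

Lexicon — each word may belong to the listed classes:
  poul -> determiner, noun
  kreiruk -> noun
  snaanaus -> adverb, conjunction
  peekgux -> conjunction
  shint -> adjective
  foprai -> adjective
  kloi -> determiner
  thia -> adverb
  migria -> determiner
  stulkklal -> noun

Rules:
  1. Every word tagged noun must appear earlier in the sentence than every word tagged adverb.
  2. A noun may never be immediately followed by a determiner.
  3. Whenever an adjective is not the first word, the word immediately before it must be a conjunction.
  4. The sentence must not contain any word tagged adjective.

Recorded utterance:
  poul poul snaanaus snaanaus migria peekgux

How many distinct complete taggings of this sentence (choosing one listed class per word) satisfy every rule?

Candidates per position — 1:poul {determiner,noun}; 2:poul {determiner,noun}; 3:snaanaus {adverb,conjunction}; 4:snaanaus {adverb,conjunction}; 5:migria {determiner}; 6:peekgux {conjunction}.
There are 16 candidate sequences in total.
Checking each against the rules leaves 12 sequences.
Count = 12.

12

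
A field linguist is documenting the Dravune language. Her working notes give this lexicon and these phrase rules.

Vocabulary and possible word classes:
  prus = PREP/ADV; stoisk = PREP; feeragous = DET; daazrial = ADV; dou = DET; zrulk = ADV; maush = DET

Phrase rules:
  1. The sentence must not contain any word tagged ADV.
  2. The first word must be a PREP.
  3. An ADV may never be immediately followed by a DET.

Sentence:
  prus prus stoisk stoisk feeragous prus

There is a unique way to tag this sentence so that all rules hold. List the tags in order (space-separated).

Candidates per position — 1:prus {PREP,ADV}; 2:prus {PREP,ADV}; 3:stoisk {PREP}; 4:stoisk {PREP}; 5:feeragous {DET}; 6:prus {PREP,ADV}.
Position 1: ADV is ruled out by rule 1; that leaves PREP.
Position 2: ADV is ruled out by rule 1; that leaves PREP.
Position 6: ADV is ruled out by rule 1; that leaves PREP.
That leaves exactly one tagging: PREP PREP PREP PREP DET PREP.
Verifying each rule — rule 1 ✓; rule 2 ✓; rule 3 ✓.

PREP PREP PREP PREP DET PREP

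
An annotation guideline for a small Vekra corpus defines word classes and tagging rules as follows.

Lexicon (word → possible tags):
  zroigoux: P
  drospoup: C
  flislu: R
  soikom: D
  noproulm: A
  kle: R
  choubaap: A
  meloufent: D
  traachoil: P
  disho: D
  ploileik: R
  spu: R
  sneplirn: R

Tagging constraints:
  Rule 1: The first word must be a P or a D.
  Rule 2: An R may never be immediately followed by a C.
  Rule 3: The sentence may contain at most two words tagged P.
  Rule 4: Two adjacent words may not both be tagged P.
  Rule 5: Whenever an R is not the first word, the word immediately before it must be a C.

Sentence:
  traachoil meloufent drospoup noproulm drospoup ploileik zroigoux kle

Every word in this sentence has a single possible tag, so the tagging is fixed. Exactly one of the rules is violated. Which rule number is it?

Fixed tagging: P D C A C R P R.
Checking each rule: R1 ok, R2 ok, R3 ok, R4 ok, R5 fails.
Only rule 5 fails.

5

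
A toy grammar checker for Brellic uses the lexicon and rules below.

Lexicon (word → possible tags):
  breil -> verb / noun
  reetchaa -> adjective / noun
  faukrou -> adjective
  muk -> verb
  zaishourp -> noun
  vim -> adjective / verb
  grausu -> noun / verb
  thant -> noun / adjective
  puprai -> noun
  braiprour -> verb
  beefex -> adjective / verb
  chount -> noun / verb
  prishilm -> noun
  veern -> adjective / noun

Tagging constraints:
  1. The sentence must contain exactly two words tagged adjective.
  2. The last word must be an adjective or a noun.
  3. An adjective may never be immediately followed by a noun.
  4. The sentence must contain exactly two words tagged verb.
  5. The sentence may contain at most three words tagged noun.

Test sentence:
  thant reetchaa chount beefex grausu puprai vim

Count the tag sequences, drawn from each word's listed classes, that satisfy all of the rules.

2

Candidates per position — 1:thant {noun,adjective}; 2:reetchaa {adjective,noun}; 3:chount {noun,verb}; 4:beefex {adjective,verb}; 5:grausu {noun,verb}; 6:puprai {noun}; 7:vim {adjective,verb}.
There are 64 candidate sequences in total.
The sequences that satisfy every rule: noun adjective verb verb noun noun adjective; noun noun verb adjective verb noun adjective.
Count = 2.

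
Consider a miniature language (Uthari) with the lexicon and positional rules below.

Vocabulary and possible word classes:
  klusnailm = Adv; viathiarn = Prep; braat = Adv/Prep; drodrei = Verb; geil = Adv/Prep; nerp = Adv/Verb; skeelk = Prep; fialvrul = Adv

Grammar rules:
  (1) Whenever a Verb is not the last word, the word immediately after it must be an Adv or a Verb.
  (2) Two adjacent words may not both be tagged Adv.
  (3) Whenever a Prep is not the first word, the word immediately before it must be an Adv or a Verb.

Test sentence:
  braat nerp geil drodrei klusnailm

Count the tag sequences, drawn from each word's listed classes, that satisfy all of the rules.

Candidates per position — 1:braat {Adv,Prep}; 2:nerp {Adv,Verb}; 3:geil {Adv,Prep}; 4:drodrei {Verb}; 5:klusnailm {Adv}.
There are 8 candidate sequences in total.
The sequences that satisfy every rule: Adv Verb Adv Verb Adv; Prep Adv Prep Verb Adv; Prep Verb Adv Verb Adv.
Count = 3.

3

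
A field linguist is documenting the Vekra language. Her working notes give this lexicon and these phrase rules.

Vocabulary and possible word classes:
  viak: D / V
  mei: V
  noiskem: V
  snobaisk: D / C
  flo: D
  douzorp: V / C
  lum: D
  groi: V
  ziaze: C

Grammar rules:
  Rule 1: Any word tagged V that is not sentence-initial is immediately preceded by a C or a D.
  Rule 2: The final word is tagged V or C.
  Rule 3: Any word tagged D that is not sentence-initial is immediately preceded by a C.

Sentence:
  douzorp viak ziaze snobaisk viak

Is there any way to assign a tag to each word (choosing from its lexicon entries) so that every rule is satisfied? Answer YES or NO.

Candidates per position — 1:douzorp {V,C}; 2:viak {D,V}; 3:ziaze {C}; 4:snobaisk {D,C}; 5:viak {D,V}.
One satisfying assignment: C D C D V.
Rule-by-rule: rule 1 satisfied; rule 2 satisfied; rule 3 satisfied.

YES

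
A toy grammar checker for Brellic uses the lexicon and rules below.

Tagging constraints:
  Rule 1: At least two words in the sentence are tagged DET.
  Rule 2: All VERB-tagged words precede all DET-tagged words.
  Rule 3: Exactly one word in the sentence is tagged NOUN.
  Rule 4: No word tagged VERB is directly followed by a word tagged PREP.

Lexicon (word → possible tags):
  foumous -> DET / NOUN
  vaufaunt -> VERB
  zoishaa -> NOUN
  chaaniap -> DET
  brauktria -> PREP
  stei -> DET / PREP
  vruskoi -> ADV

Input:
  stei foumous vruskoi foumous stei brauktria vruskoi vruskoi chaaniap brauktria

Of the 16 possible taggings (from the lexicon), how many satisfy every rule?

Candidates per position — 1:stei {DET,PREP}; 2:foumous {DET,NOUN}; 3:vruskoi {ADV}; 4:foumous {DET,NOUN}; 5:stei {DET,PREP}; 6:brauktria {PREP}; 7:vruskoi {ADV}; 8:vruskoi {ADV}; 9:chaaniap {DET}; 10:brauktria {PREP}.
There are 16 candidate sequences in total.
Checking each against the rules leaves 8 sequences.
Count = 8.

8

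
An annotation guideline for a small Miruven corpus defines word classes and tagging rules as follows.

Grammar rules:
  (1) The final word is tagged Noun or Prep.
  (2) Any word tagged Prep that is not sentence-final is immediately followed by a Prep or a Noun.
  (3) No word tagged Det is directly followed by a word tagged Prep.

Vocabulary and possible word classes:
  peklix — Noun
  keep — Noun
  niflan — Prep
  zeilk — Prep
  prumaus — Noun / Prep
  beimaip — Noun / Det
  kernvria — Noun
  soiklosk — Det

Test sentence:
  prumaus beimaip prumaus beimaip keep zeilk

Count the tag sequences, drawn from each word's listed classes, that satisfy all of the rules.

Candidates per position — 1:prumaus {Noun,Prep}; 2:beimaip {Noun,Det}; 3:prumaus {Noun,Prep}; 4:beimaip {Noun,Det}; 5:keep {Noun}; 6:zeilk {Prep}.
There are 16 candidate sequences in total.
Checking each against the rules leaves 8 sequences.
Count = 8.

8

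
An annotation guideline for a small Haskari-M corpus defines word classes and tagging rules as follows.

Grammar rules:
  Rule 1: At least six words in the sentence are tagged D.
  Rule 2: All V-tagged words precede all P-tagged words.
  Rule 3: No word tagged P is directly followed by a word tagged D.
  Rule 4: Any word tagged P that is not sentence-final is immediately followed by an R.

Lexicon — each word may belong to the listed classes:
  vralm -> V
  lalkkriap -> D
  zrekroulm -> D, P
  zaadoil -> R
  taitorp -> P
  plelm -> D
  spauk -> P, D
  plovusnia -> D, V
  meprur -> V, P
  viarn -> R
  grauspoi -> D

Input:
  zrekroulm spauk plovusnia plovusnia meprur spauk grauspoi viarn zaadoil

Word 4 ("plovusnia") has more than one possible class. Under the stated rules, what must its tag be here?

D

Candidates per position — 1:zrekroulm {D,P}; 2:spauk {P,D}; 3:plovusnia {D,V}; 4:plovusnia {D,V}; 5:meprur {V,P}; 6:spauk {P,D}; 7:grauspoi {D}; 8:viarn {R}; 9:zaadoil {R}.
If word 1 were P, no tagging could satisfy rule 1; so word 1 is D.
If word 2 were P, no tagging could satisfy rule 1; so word 2 is D.
If word 3 were V, no tagging could satisfy rule 1; so word 3 is D.
If word 4 were V, no tagging could satisfy rule 1; so word 4 is D.
If word 5 were P, no tagging could satisfy rule 3; so word 5 is V.
If word 6 were P, no tagging could satisfy rule 1; so word 6 is D.
The only consistent sequence is: D D D D V D D R R.
Checking: rule 1 holds; rule 2 holds; rule 3 holds; rule 4 holds.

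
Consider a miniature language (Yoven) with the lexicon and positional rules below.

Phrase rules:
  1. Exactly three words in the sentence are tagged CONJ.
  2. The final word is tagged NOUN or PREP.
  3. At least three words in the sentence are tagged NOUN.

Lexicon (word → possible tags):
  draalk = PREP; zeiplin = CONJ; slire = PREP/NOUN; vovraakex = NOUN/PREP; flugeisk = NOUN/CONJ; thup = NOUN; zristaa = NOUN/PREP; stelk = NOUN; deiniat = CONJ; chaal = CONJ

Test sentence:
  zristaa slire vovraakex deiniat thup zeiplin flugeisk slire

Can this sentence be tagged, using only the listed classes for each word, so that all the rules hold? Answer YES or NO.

YES

Candidates per position — 1:zristaa {NOUN,PREP}; 2:slire {PREP,NOUN}; 3:vovraakex {NOUN,PREP}; 4:deiniat {CONJ}; 5:thup {NOUN}; 6:zeiplin {CONJ}; 7:flugeisk {NOUN,CONJ}; 8:slire {PREP,NOUN}.
One satisfying assignment: NOUN PREP NOUN CONJ NOUN CONJ CONJ NOUN.
Checking: rule 1 ok; rule 2 ok; rule 3 ok.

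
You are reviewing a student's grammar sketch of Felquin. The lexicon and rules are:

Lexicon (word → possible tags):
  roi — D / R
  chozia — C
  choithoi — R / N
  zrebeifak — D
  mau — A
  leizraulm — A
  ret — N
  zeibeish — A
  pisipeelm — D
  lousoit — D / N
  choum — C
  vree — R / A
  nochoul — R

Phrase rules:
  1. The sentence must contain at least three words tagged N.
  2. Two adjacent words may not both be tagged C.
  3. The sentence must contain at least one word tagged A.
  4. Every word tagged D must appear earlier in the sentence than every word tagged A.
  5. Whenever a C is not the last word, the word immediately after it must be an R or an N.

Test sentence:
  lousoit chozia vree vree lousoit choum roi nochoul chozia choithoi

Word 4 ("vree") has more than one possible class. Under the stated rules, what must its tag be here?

Candidates per position — 1:lousoit {D,N}; 2:chozia {C}; 3:vree {R,A}; 4:vree {R,A}; 5:lousoit {D,N}; 6:choum {C}; 7:roi {D,R}; 8:nochoul {R}; 9:chozia {C}; 10:choithoi {R,N}.
Position 1: tagging it D would leave rule 1 unsatisfiable, so it must be N.
Position 3: tagging it A would leave rule 5 unsatisfiable, so it must be R.
Position 4: tagging it R would leave rule 3 unsatisfiable, so it must be A.
Position 5: tagging it D would leave rule 1 unsatisfiable, so it must be N.
Position 7: tagging it D would leave rule 4 unsatisfiable, so it must be R.
Position 10: tagging it R would leave rule 1 unsatisfiable, so it must be N.
That leaves exactly one tagging: N C R A N C R R C N.
Checking: rule 1 satisfied; rule 2 satisfied; rule 3 satisfied; rule 4 satisfied; rule 5 satisfied.

A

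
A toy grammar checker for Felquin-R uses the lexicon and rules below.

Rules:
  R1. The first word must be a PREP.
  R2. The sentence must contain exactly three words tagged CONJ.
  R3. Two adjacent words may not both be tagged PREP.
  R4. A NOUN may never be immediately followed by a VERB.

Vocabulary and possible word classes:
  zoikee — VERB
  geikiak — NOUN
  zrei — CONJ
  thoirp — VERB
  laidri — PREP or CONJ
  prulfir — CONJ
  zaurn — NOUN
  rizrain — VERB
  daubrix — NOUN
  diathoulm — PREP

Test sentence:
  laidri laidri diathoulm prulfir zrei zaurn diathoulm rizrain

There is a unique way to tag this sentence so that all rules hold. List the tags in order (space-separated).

Candidates per position — 1:laidri {PREP,CONJ}; 2:laidri {PREP,CONJ}; 3:diathoulm {PREP}; 4:prulfir {CONJ}; 5:zrei {CONJ}; 6:zaurn {NOUN}; 7:diathoulm {PREP}; 8:rizrain {VERB}.
Position 1: tagging it CONJ would leave rule 1 unsatisfiable, so it must be PREP.
Position 2: tagging it PREP would leave rule 2 unsatisfiable, so it must be CONJ.
The unique satisfying tagging is: PREP CONJ PREP CONJ CONJ NOUN PREP VERB.
Rule-by-rule: rule 1 satisfied; rule 2 satisfied; rule 3 satisfied; rule 4 satisfied.

PREP CONJ PREP CONJ CONJ NOUN PREP VERB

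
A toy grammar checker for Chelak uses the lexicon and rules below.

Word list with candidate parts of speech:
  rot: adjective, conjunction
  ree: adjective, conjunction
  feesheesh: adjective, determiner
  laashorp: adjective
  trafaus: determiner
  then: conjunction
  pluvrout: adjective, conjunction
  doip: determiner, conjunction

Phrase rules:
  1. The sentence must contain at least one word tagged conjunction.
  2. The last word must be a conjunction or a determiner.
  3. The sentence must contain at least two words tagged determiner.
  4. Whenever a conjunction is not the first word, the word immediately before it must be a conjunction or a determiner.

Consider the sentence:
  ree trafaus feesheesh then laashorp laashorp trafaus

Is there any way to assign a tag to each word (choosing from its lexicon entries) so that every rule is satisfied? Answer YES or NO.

Candidates per position — 1:ree {adjective,conjunction}; 2:trafaus {determiner}; 3:feesheesh {adjective,determiner}; 4:then {conjunction}; 5:laashorp {adjective}; 6:laashorp {adjective}; 7:trafaus {determiner}.
One satisfying assignment: adjective determiner determiner conjunction adjective adjective determiner.
Check: rule 1 ok; rule 2 ok; rule 3 ok; rule 4 ok.

YES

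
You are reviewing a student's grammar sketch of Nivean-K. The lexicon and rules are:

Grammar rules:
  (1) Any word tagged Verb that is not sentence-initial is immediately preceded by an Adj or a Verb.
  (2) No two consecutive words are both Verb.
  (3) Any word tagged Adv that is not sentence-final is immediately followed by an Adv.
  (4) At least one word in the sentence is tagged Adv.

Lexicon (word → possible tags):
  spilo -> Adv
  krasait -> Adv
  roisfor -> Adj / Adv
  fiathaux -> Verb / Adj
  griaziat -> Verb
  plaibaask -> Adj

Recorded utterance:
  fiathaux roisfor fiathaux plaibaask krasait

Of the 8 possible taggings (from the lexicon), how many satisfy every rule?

Candidates per position — 1:fiathaux {Verb,Adj}; 2:roisfor {Adj,Adv}; 3:fiathaux {Verb,Adj}; 4:plaibaask {Adj}; 5:krasait {Adv}.
There are 8 candidate sequences in total.
The sequences that satisfy every rule: Verb Adj Verb Adj Adv; Verb Adj Adj Adj Adv; Adj Adj Verb Adj Adv; Adj Adj Adj Adj Adv.
Count = 4.

4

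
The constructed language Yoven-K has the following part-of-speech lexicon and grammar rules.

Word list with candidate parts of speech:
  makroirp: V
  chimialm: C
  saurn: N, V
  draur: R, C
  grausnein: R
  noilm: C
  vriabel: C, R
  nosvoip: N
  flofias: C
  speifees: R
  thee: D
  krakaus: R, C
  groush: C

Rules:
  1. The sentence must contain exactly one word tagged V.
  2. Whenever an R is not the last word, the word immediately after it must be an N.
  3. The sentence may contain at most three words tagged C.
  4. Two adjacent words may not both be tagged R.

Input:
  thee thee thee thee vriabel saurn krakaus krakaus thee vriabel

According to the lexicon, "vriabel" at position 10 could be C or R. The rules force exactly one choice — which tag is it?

R

Candidates per position — 1:thee {D}; 2:thee {D}; 3:thee {D}; 4:thee {D}; 5:vriabel {C,R}; 6:saurn {N,V}; 7:krakaus {R,C}; 8:krakaus {R,C}; 9:thee {D}; 10:vriabel {C,R}.
If word 6 were N, no tagging could satisfy rule 1; so word 6 is V.
If word 7 were R, no tagging could satisfy rule 2; so word 7 is C.
If word 8 were R, no tagging could satisfy rule 2; so word 8 is C.
If word 5 were R, no tagging could satisfy rule 2; so word 5 is C.
If word 10 were C, no tagging could satisfy rule 3; so word 10 is R.
The only consistent sequence is: D D D D C V C C D R.
Verifying each rule — rule 1 satisfied; rule 2 satisfied; rule 3 satisfied; rule 4 satisfied.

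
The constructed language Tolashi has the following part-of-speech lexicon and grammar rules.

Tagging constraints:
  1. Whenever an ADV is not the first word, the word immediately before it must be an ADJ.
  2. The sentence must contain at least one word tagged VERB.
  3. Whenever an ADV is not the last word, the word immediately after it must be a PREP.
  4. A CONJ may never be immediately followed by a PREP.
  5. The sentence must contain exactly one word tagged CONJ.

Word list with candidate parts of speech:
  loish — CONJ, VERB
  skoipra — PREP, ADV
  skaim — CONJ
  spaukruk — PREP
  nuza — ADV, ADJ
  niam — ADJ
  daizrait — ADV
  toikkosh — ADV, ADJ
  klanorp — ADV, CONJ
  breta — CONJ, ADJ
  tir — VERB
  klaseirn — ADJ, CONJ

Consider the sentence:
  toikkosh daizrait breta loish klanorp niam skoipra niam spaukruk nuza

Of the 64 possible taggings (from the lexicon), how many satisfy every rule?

Candidates per position — 1:toikkosh {ADV,ADJ}; 2:daizrait {ADV}; 3:breta {CONJ,ADJ}; 4:loish {CONJ,VERB}; 5:klanorp {ADV,CONJ}; 6:niam {ADJ}; 7:skoipra {PREP,ADV}; 8:niam {ADJ}; 9:spaukruk {PREP}; 10:nuza {ADV,ADJ}.
There are 64 candidate sequences in total.
Rule 3 cannot be satisfied by any choice of tags from the lexicon.
So there is no consistent tagging.
Count = 0.

0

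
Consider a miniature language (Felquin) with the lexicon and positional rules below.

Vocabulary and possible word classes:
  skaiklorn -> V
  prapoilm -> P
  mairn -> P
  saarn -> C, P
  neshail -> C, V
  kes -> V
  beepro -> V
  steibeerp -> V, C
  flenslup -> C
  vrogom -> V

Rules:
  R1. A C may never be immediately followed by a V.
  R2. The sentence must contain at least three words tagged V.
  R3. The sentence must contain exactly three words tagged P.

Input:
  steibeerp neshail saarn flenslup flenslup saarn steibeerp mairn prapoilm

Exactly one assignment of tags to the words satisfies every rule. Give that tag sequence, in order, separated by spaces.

V V C C C P V P P

Candidates per position — 1:steibeerp {V,C}; 2:neshail {C,V}; 3:saarn {C,P}; 4:flenslup {C}; 5:flenslup {C}; 6:saarn {C,P}; 7:steibeerp {V,C}; 8:mairn {P}; 9:prapoilm {P}.
If word 1 were C, no tagging could satisfy rule 2; so word 1 is V.
If word 2 were C, no tagging could satisfy rule 2; so word 2 is V.
If word 7 were C, no tagging could satisfy rule 2; so word 7 is V.
If word 6 were C, no tagging could satisfy rule 1; so word 6 is P.
If word 3 were P, no tagging could satisfy rule 3; so word 3 is C.
So the tagging must be: V V C C C P V P P.
Check: rule 1 holds; rule 2 holds; rule 3 holds.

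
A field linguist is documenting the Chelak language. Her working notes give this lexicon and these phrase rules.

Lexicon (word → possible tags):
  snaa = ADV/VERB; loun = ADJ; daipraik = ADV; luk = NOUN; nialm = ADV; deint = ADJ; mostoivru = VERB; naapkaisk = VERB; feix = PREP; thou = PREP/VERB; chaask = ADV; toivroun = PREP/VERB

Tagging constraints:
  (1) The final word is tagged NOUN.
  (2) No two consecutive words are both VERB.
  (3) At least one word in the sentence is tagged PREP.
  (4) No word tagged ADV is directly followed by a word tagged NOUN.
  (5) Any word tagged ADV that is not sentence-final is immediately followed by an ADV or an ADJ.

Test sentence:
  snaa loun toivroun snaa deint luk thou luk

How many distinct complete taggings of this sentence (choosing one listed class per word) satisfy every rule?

Candidates per position — 1:snaa {ADV,VERB}; 2:loun {ADJ}; 3:toivroun {PREP,VERB}; 4:snaa {ADV,VERB}; 5:deint {ADJ}; 6:luk {NOUN}; 7:thou {PREP,VERB}; 8:luk {NOUN}.
There are 16 candidate sequences in total.
Checking each against the rules leaves 10 sequences.
Count = 10.

10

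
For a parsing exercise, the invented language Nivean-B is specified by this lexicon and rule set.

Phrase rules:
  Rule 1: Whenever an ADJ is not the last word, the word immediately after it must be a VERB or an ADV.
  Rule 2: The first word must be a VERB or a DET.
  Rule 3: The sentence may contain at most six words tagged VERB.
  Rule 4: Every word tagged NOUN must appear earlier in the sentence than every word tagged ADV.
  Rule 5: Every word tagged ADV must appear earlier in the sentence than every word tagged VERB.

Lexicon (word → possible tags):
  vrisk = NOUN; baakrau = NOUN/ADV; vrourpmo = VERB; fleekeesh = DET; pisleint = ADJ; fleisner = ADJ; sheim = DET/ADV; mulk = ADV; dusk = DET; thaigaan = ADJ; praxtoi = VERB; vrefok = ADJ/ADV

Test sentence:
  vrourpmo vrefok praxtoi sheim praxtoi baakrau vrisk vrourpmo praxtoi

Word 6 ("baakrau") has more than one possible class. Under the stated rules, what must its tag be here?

Candidates per position — 1:vrourpmo {VERB}; 2:vrefok {ADJ,ADV}; 3:praxtoi {VERB}; 4:sheim {DET,ADV}; 5:praxtoi {VERB}; 6:baakrau {NOUN,ADV}; 7:vrisk {NOUN}; 8:vrourpmo {VERB}; 9:praxtoi {VERB}.
If word 2 were ADV, no tagging could satisfy rule 4; so word 2 is ADJ.
If word 4 were ADV, no tagging could satisfy rule 4; so word 4 is DET.
If word 6 were ADV, no tagging could satisfy rule 4; so word 6 is NOUN.
The only consistent sequence is: VERB ADJ VERB DET VERB NOUN NOUN VERB VERB.
Rule-by-rule: rule 1 satisfied; rule 2 satisfied; rule 3 satisfied; rule 4 satisfied; rule 5 satisfied.

NOUN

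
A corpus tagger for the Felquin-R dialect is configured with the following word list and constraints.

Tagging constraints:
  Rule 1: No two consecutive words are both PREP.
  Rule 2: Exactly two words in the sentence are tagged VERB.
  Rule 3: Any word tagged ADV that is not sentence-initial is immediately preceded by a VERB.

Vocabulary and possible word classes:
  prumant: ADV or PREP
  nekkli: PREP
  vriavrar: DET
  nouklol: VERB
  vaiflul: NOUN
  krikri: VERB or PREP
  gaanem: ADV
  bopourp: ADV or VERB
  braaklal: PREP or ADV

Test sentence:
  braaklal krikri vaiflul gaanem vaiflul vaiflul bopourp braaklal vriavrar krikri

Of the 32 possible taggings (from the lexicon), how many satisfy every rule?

Candidates per position — 1:braaklal {PREP,ADV}; 2:krikri {VERB,PREP}; 3:vaiflul {NOUN}; 4:gaanem {ADV}; 5:vaiflul {NOUN}; 6:vaiflul {NOUN}; 7:bopourp {ADV,VERB}; 8:braaklal {PREP,ADV}; 9:vriavrar {DET}; 10:krikri {VERB,PREP}.
There are 32 candidate sequences in total.
Rule 3 cannot be satisfied by any choice of tags from the lexicon.
So there is no consistent tagging.
Count = 0.

0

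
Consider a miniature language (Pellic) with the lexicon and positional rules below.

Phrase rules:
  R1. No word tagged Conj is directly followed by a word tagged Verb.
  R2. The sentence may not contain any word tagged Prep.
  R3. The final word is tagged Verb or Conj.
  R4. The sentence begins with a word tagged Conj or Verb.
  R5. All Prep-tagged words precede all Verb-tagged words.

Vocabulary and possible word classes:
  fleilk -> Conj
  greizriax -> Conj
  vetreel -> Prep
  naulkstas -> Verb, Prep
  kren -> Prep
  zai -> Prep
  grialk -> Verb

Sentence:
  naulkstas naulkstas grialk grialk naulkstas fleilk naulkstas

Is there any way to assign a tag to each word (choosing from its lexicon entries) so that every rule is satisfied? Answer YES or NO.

Candidates per position — 1:naulkstas {Verb,Prep}; 2:naulkstas {Verb,Prep}; 3:grialk {Verb}; 4:grialk {Verb}; 5:naulkstas {Verb,Prep}; 6:fleilk {Conj}; 7:naulkstas {Verb,Prep}.
Every candidate sequence violates at least one rule; no consistent tagging exists.

NO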